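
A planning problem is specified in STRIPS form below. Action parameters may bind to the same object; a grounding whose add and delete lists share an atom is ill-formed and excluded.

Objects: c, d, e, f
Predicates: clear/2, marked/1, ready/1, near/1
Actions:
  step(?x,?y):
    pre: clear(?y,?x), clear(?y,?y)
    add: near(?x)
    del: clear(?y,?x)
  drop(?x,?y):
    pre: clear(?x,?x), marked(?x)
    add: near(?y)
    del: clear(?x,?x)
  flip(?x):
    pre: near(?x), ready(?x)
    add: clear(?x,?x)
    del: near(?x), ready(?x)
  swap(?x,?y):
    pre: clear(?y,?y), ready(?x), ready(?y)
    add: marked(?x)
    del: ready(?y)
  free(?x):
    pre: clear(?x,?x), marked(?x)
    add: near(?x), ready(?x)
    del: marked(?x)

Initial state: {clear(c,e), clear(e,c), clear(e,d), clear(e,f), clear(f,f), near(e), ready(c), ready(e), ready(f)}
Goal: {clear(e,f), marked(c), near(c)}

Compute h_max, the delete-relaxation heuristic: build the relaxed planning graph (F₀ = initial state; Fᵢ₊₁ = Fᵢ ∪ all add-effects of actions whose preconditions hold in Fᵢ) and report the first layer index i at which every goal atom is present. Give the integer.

2

F0 = init (9 atoms)
F1 = F0 ∪ {clear(e,e), marked(c), marked(e), marked(f), near(f)}  (14 atoms)
F2 = F1 ∪ {near(c), near(d)}  (16 atoms)
goal ⊆ F2  ⇒  h_max = 2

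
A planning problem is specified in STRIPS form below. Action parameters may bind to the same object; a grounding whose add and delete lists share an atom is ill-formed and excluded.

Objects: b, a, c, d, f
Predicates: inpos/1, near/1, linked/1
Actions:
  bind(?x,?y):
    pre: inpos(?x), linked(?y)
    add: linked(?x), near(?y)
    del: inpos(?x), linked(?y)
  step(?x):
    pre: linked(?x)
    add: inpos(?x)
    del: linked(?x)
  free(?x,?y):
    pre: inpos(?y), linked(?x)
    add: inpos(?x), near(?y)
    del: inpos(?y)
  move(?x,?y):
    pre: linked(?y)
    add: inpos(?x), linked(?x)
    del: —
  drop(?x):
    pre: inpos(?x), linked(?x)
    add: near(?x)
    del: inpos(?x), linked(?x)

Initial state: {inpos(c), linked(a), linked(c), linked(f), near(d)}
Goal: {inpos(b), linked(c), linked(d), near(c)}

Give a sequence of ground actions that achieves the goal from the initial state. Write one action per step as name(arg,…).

free(a,c); move(b,a); move(d,b)

1. free(a,c)  →  {inpos(a), linked(a), linked(c), linked(f), near(c), near(d)}
2. move(b,a)  →  {inpos(a), inpos(b), linked(a), linked(b), linked(c), linked(f), near(c), near(d)}
3. move(d,b)  →  {inpos(a), inpos(b), inpos(d), linked(a), linked(b), linked(c), linked(d), linked(f), near(c), near(d)}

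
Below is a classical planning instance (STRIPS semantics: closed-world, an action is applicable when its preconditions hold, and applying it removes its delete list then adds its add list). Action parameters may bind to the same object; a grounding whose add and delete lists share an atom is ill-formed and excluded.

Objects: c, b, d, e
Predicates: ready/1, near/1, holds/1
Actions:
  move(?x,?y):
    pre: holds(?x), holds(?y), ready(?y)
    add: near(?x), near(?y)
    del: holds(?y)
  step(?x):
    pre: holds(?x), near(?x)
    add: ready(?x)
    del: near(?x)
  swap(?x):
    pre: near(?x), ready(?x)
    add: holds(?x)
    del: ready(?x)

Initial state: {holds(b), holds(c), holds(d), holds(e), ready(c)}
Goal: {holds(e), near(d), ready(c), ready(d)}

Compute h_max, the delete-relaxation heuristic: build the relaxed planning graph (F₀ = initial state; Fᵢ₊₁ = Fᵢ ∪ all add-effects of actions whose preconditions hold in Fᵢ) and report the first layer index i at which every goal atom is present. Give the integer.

F0 = init (5 atoms)
F1 = F0 ∪ {near(b), near(c), near(d), near(e)}  (9 atoms)
F2 = F1 ∪ {ready(b), ready(d), ready(e)}  (12 atoms)
goal ⊆ F2  ⇒  h_max = 2

2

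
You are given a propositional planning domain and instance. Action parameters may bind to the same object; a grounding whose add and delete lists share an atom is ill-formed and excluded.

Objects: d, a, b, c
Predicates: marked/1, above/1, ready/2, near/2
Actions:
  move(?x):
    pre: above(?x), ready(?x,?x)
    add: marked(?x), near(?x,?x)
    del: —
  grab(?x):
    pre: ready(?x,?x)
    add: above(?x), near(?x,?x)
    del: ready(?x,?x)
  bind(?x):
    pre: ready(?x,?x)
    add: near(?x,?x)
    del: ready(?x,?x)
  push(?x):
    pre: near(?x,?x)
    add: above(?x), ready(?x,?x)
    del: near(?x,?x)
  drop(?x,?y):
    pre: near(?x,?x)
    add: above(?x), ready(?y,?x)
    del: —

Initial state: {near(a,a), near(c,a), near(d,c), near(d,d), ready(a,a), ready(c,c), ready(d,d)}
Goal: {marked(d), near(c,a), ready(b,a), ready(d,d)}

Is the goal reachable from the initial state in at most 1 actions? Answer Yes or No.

No

1. push(d)  →  {above(d), near(a,a), near(c,a), near(d,c), ready(a,a), ready(c,c), ready(d,d)}
2. move(d)  →  {above(d), marked(d), near(a,a), near(c,a), near(d,c), near(d,d), ready(a,a), ready(c,c), ready(d,d)}
3. drop(a,b)  →  {above(a), above(d), marked(d), near(a,a), near(c,a), near(d,c), near(d,d), ready(a,a), ready(b,a), ready(c,c), ready(d,d)}
optimal plan length = 3; 3 > 1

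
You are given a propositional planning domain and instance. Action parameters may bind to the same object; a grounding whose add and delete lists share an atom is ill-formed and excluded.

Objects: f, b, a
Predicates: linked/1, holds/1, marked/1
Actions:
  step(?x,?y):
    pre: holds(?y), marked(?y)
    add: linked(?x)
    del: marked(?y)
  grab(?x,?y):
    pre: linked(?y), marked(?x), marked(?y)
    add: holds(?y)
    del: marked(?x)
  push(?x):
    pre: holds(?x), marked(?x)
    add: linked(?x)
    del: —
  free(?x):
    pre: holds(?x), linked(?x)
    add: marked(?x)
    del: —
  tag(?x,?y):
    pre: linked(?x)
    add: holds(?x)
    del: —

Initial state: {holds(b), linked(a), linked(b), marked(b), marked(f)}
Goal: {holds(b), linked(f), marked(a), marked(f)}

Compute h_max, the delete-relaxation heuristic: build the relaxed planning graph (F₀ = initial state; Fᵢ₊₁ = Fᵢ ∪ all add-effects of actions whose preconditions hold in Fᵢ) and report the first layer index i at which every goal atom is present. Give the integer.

F0 = init (5 atoms)
F1 = F0 ∪ {holds(a), linked(f)}  (7 atoms)
F2 = F1 ∪ {holds(f), marked(a)}  (9 atoms)
goal ⊆ F2  ⇒  h_max = 2

2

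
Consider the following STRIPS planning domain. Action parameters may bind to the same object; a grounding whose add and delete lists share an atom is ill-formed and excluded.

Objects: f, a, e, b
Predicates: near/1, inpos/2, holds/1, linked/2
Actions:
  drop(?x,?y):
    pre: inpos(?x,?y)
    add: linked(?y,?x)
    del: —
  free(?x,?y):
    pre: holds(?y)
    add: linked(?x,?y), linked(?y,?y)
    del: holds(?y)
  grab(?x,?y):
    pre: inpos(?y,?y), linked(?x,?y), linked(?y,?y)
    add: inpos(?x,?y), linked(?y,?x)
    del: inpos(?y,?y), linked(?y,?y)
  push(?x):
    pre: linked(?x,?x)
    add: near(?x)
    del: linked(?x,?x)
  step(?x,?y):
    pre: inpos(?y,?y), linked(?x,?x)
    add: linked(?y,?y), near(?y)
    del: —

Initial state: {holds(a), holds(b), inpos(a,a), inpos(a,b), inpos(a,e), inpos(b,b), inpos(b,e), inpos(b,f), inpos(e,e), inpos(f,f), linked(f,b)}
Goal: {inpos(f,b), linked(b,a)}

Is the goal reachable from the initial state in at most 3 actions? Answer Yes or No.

Yes

1. drop(a,b)  →  {holds(a), holds(b), inpos(a,a), inpos(a,b), inpos(a,e), inpos(b,b), inpos(b,e), inpos(b,f), inpos(e,e), inpos(f,f), linked(b,a), linked(f,b)}
2. drop(b,b)  →  {holds(a), holds(b), inpos(a,a), inpos(a,b), inpos(a,e), inpos(b,b), inpos(b,e), inpos(b,f), inpos(e,e), inpos(f,f), linked(b,a), linked(b,b), linked(f,b)}
3. grab(f,b)  →  {holds(a), holds(b), inpos(a,a), inpos(a,b), inpos(a,e), inpos(b,e), inpos(b,f), inpos(e,e), inpos(f,b), inpos(f,f), linked(b,a), linked(b,f), linked(f,b)}
optimal plan length = 3; 3 ≤ 3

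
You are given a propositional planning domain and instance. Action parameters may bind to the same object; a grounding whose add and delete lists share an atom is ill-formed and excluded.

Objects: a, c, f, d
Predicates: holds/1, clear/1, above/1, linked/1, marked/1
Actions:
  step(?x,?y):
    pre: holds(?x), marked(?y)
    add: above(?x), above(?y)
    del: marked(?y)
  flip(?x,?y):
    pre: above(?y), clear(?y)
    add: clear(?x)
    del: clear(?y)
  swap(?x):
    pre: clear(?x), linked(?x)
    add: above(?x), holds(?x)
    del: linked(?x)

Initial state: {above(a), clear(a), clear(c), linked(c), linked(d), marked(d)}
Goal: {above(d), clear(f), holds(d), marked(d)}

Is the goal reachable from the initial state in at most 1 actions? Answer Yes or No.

1. flip(d,a)  →  {above(a), clear(c), clear(d), linked(c), linked(d), marked(d)}
2. swap(d)  →  {above(a), above(d), clear(c), clear(d), holds(d), linked(c), marked(d)}
3. flip(f,d)  →  {above(a), above(d), clear(c), clear(f), holds(d), linked(c), marked(d)}
optimal plan length = 3; 3 > 1

No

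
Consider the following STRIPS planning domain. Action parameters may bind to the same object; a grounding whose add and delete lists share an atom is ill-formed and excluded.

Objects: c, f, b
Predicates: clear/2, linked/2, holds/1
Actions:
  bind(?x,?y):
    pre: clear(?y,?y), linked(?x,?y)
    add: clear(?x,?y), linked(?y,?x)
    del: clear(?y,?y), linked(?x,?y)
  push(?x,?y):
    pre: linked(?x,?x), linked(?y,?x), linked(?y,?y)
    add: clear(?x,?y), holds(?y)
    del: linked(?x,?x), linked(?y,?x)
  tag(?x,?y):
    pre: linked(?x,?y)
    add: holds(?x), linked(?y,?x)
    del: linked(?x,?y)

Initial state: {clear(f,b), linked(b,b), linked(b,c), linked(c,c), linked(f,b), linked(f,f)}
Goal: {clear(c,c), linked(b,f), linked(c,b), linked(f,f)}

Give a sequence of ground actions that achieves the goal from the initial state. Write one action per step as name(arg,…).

push(c,c); tag(f,b); tag(b,c)

1. push(c,c)  →  {clear(c,c), clear(f,b), holds(c), linked(b,b), linked(b,c), linked(f,b), linked(f,f)}
2. tag(f,b)  →  {clear(c,c), clear(f,b), holds(c), holds(f), linked(b,b), linked(b,c), linked(b,f), linked(f,f)}
3. tag(b,c)  →  {clear(c,c), clear(f,b), holds(b), holds(c), holds(f), linked(b,b), linked(b,f), linked(c,b), linked(f,f)}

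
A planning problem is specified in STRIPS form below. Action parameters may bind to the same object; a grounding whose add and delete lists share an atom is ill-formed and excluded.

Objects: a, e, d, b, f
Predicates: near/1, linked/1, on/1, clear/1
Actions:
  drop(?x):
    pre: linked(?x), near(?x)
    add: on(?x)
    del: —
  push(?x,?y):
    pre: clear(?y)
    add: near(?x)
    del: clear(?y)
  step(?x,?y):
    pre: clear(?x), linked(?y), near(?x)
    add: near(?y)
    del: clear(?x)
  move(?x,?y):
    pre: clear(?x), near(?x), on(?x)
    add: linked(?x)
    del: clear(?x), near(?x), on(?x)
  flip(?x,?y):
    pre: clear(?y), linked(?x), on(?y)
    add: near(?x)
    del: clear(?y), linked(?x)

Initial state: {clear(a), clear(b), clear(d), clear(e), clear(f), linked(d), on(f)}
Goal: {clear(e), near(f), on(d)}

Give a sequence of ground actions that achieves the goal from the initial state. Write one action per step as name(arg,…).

push(d,a); drop(d); push(f,d)

1. push(d,a)  →  {clear(b), clear(d), clear(e), clear(f), linked(d), near(d), on(f)}
2. drop(d)  →  {clear(b), clear(d), clear(e), clear(f), linked(d), near(d), on(d), on(f)}
3. push(f,d)  →  {clear(b), clear(e), clear(f), linked(d), near(d), near(f), on(d), on(f)}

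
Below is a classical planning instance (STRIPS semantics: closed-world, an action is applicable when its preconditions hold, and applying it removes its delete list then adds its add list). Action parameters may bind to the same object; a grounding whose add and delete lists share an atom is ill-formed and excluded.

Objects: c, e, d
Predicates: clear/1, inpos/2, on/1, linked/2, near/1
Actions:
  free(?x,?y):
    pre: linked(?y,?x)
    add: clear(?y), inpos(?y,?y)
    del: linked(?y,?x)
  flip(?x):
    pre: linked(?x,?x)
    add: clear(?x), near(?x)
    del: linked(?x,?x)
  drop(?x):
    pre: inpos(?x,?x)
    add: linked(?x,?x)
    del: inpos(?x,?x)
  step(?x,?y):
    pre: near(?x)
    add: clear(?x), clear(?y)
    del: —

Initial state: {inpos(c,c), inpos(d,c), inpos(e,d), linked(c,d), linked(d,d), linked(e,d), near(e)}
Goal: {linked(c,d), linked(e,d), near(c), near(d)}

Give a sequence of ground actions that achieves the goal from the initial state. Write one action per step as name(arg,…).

1. flip(d)  →  {clear(d), inpos(c,c), inpos(d,c), inpos(e,d), linked(c,d), linked(e,d), near(d), near(e)}
2. drop(c)  →  {clear(d), inpos(d,c), inpos(e,d), linked(c,c), linked(c,d), linked(e,d), near(d), near(e)}
3. flip(c)  →  {clear(c), clear(d), inpos(d,c), inpos(e,d), linked(c,d), linked(e,d), near(c), near(d), near(e)}

flip(d); drop(c); flip(c)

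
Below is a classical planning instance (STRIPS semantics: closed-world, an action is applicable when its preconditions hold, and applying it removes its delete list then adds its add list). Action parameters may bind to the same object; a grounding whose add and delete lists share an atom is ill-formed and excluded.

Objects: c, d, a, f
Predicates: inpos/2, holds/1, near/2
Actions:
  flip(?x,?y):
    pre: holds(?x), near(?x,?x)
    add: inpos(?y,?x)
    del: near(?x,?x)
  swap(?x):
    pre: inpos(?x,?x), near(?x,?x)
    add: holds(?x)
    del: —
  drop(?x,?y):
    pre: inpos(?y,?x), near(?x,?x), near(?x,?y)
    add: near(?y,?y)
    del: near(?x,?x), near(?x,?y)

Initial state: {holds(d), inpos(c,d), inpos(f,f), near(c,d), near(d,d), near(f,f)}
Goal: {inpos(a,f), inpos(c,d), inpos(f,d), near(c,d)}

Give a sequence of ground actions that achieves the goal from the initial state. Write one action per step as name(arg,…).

1. flip(d,f)  →  {holds(d), inpos(c,d), inpos(f,d), inpos(f,f), near(c,d), near(f,f)}
2. swap(f)  →  {holds(d), holds(f), inpos(c,d), inpos(f,d), inpos(f,f), near(c,d), near(f,f)}
3. flip(f,a)  →  {holds(d), holds(f), inpos(a,f), inpos(c,d), inpos(f,d), inpos(f,f), near(c,d)}

flip(d,f); swap(f); flip(f,a)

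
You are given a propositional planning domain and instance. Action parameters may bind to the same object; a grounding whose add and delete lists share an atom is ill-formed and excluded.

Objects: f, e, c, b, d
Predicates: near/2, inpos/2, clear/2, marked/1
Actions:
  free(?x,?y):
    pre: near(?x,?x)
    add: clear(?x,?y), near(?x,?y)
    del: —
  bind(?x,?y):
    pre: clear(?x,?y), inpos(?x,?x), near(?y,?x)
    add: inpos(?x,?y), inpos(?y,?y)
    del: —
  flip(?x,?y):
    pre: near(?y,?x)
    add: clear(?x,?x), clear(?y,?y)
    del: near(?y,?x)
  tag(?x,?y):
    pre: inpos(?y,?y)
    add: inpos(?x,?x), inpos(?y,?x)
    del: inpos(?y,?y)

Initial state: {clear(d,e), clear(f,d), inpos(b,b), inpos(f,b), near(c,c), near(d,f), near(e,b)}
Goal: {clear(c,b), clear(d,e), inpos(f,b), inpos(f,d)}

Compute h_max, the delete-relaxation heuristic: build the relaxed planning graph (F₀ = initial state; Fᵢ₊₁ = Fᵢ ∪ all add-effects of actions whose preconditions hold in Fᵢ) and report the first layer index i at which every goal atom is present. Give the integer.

2

F0 = init (7 atoms)
F1 = F0 ∪ {clear(b,b), clear(c,b), clear(c,c), clear(c,d), clear(c,e), clear(c,f), clear(d,d), clear(e,e), clear(f,f), inpos(b,c), inpos(b,d), inpos(b,e), inpos(b,f), inpos(c,c), inpos(d,d), inpos(e,e), inpos(f,f), near(c,b), near(c,d), near(c,e), near(c,f)}  (28 atoms)
F2 = F1 ∪ {inpos(c,b), inpos(c,d), inpos(c,e), inpos(c,f), inpos(d,b), inpos(d,c), inpos(d,e), inpos(d,f), inpos(e,b), inpos(e,c), inpos(e,d), inpos(e,f), inpos(f,c), inpos(f,d), inpos(f,e)}  (43 atoms)
goal ⊆ F2  ⇒  h_max = 2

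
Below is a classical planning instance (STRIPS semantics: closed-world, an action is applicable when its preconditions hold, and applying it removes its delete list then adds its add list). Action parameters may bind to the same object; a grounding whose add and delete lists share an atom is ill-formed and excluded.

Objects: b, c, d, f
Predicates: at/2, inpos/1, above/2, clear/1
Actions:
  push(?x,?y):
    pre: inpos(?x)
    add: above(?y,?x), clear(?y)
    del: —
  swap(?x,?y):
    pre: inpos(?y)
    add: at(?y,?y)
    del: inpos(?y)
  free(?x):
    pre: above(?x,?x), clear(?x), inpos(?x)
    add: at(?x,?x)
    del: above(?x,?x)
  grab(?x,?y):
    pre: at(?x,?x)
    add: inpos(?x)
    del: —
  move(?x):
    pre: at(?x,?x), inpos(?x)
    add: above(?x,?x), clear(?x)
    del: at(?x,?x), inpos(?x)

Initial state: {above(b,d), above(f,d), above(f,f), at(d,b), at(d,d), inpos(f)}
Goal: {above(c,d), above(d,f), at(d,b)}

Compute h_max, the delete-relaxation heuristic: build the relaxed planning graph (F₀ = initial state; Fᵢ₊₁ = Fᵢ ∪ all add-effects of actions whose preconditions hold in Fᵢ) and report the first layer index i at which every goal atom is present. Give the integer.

F0 = init (6 atoms)
F1 = F0 ∪ {above(b,f), above(c,f), above(d,f), at(f,f), clear(b), clear(c), clear(d), clear(f), inpos(d)}  (15 atoms)
F2 = F1 ∪ {above(c,d), above(d,d)}  (17 atoms)
goal ⊆ F2  ⇒  h_max = 2

2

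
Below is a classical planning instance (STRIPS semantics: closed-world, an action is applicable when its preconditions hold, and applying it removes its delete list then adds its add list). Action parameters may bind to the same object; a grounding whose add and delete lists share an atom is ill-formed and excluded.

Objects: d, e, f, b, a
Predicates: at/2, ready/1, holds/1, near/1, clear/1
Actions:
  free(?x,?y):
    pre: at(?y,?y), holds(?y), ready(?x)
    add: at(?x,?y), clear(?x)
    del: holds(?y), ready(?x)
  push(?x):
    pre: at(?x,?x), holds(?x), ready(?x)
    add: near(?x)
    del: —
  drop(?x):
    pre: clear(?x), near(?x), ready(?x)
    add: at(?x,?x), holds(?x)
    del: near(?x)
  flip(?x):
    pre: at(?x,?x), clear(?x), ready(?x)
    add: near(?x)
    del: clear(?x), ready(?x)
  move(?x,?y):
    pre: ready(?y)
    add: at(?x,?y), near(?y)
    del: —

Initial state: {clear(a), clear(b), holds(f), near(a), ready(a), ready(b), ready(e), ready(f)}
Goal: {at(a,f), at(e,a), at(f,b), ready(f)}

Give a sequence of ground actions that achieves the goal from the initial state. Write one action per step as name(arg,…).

move(e,a); move(f,b); move(a,f)

1. move(e,a)  →  {at(e,a), clear(a), clear(b), holds(f), near(a), ready(a), ready(b), ready(e), ready(f)}
2. move(f,b)  →  {at(e,a), at(f,b), clear(a), clear(b), holds(f), near(a), near(b), ready(a), ready(b), ready(e), ready(f)}
3. move(a,f)  →  {at(a,f), at(e,a), at(f,b), clear(a), clear(b), holds(f), near(a), near(b), near(f), ready(a), ready(b), ready(e), ready(f)}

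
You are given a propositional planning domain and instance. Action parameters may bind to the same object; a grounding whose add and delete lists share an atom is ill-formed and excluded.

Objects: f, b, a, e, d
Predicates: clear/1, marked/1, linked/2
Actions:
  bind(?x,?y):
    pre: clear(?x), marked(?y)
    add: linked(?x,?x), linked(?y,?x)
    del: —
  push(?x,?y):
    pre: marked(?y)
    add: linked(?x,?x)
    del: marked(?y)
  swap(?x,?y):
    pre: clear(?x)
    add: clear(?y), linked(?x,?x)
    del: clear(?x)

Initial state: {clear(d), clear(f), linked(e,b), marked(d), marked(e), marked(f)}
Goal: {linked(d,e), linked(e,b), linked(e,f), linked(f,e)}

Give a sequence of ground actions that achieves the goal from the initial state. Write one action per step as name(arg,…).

bind(f,e); swap(f,e); bind(e,f); bind(e,d)

1. bind(f,e)  →  {clear(d), clear(f), linked(e,b), linked(e,f), linked(f,f), marked(d), marked(e), marked(f)}
2. swap(f,e)  →  {clear(d), clear(e), linked(e,b), linked(e,f), linked(f,f), marked(d), marked(e), marked(f)}
3. bind(e,f)  →  {clear(d), clear(e), linked(e,b), linked(e,e), linked(e,f), linked(f,e), linked(f,f), marked(d), marked(e), marked(f)}
4. bind(e,d)  →  {clear(d), clear(e), linked(d,e), linked(e,b), linked(e,e), linked(e,f), linked(f,e), linked(f,f), marked(d), marked(e), marked(f)}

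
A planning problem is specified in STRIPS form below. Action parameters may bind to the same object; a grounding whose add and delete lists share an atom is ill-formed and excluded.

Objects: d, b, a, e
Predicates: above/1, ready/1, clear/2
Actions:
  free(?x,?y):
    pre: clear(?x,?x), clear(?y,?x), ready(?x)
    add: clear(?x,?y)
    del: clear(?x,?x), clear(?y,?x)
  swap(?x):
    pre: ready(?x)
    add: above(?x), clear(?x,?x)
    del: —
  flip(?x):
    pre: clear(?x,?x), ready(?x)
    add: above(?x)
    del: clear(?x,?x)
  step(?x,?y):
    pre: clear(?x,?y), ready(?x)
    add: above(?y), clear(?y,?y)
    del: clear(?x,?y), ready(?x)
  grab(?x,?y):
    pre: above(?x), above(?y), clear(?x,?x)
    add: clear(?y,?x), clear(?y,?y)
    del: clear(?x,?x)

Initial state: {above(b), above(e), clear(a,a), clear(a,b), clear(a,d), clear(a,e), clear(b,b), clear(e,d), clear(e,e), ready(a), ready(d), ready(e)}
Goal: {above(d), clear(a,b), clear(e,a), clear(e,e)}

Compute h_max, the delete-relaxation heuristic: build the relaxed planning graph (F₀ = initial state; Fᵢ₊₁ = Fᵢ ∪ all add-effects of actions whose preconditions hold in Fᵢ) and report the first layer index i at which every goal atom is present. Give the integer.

F0 = init (12 atoms)
F1 = F0 ∪ {above(a), above(d), clear(b,e), clear(d,d), clear(e,a), clear(e,b)}  (18 atoms)
goal ⊆ F1  ⇒  h_max = 1

1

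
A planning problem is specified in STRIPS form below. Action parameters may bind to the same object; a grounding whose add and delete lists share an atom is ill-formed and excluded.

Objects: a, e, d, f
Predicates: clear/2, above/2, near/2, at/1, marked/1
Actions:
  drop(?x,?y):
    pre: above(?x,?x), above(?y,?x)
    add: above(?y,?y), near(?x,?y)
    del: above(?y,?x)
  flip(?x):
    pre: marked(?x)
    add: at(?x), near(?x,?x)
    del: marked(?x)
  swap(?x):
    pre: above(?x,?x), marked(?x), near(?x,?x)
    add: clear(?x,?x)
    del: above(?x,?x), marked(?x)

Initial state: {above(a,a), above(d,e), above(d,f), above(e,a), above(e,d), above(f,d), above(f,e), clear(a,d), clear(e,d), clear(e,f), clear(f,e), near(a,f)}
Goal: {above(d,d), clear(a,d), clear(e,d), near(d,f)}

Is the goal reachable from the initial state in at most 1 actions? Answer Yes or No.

No

1. drop(a,e)  →  {above(a,a), above(d,e), above(d,f), above(e,d), above(e,e), above(f,d), above(f,e), clear(a,d), clear(e,d), clear(e,f), clear(f,e), near(a,e), near(a,f)}
2. drop(e,d)  →  {above(a,a), above(d,d), above(d,f), above(e,d), above(e,e), above(f,d), above(f,e), clear(a,d), clear(e,d), clear(e,f), clear(f,e), near(a,e), near(a,f), near(e,d)}
3. drop(d,f)  →  {above(a,a), above(d,d), above(d,f), above(e,d), above(e,e), above(f,e), above(f,f), clear(a,d), clear(e,d), clear(e,f), clear(f,e), near(a,e), near(a,f), near(d,f), near(e,d)}
optimal plan length = 3; 3 > 1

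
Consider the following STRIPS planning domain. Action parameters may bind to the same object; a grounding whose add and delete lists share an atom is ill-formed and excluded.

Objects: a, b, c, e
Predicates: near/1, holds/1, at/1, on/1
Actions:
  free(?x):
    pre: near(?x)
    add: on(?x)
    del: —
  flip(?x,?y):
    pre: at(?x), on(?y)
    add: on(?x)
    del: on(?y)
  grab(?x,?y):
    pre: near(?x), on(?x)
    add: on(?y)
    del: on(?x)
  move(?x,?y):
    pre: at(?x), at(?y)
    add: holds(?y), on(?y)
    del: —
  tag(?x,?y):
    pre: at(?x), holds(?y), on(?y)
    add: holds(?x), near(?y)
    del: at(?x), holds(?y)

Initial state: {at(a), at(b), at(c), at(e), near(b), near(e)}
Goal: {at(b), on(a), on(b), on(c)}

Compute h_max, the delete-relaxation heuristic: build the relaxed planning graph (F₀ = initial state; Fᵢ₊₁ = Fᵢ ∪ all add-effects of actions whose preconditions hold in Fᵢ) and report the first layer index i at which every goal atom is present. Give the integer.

F0 = init (6 atoms)
F1 = F0 ∪ {holds(a), holds(b), holds(c), holds(e), on(a), on(b), on(c), on(e)}  (14 atoms)
goal ⊆ F1  ⇒  h_max = 1

1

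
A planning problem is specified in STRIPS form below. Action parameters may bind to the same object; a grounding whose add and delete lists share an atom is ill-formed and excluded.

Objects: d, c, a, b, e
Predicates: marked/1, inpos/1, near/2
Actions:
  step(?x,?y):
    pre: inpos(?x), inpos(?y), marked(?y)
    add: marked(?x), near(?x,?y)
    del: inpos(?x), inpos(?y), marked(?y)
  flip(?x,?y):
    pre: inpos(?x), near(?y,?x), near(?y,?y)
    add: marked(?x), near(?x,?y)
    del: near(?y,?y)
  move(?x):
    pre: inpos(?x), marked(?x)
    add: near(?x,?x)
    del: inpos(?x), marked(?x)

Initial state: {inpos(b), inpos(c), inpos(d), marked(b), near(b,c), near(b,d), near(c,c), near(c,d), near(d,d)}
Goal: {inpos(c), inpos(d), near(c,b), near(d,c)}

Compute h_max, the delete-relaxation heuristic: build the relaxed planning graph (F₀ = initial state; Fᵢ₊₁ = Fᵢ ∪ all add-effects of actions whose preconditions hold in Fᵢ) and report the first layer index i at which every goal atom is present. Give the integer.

1

F0 = init (9 atoms)
F1 = F0 ∪ {marked(c), marked(d), near(b,b), near(c,b), near(d,b), near(d,c)}  (15 atoms)
goal ⊆ F1  ⇒  h_max = 1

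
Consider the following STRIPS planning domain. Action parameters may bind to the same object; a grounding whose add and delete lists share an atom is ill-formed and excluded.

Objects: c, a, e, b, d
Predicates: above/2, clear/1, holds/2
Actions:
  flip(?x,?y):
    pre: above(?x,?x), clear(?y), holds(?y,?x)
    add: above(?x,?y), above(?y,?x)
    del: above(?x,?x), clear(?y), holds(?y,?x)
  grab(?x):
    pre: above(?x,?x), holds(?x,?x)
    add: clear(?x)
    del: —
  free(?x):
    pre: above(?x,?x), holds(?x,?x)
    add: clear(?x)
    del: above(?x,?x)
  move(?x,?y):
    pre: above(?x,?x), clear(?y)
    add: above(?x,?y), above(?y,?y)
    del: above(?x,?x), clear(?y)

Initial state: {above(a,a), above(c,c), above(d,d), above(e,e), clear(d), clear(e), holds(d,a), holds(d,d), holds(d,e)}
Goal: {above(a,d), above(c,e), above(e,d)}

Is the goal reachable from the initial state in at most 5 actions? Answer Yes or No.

1. flip(a,d)  →  {above(a,d), above(c,c), above(d,a), above(d,d), above(e,e), clear(e), holds(d,d), holds(d,e)}
2. grab(d)  →  {above(a,d), above(c,c), above(d,a), above(d,d), above(e,e), clear(d), clear(e), holds(d,d), holds(d,e)}
3. flip(e,d)  →  {above(a,d), above(c,c), above(d,a), above(d,d), above(d,e), above(e,d), clear(e), holds(d,d)}
4. move(c,e)  →  {above(a,d), above(c,e), above(d,a), above(d,d), above(d,e), above(e,d), above(e,e), holds(d,d)}
optimal plan length = 4; 4 ≤ 5

Yes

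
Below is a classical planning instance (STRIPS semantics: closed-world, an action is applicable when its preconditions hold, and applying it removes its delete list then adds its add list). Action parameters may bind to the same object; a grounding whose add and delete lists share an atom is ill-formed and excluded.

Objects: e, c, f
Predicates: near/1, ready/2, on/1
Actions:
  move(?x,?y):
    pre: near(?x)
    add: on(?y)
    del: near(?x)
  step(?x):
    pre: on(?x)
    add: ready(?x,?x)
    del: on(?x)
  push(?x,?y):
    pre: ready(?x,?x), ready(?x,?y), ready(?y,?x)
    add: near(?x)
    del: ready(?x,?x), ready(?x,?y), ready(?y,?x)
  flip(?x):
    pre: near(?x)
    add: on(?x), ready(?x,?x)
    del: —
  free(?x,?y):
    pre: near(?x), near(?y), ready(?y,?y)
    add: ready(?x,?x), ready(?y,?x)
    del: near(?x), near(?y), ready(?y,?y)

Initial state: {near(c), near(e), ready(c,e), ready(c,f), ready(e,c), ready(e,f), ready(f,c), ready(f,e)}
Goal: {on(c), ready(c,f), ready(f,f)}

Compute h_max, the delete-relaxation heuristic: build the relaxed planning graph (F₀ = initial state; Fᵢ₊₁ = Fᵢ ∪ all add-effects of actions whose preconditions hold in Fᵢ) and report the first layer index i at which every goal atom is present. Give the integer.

2

F0 = init (8 atoms)
F1 = F0 ∪ {on(c), on(e), on(f), ready(c,c), ready(e,e)}  (13 atoms)
F2 = F1 ∪ {ready(f,f)}  (14 atoms)
goal ⊆ F2  ⇒  h_max = 2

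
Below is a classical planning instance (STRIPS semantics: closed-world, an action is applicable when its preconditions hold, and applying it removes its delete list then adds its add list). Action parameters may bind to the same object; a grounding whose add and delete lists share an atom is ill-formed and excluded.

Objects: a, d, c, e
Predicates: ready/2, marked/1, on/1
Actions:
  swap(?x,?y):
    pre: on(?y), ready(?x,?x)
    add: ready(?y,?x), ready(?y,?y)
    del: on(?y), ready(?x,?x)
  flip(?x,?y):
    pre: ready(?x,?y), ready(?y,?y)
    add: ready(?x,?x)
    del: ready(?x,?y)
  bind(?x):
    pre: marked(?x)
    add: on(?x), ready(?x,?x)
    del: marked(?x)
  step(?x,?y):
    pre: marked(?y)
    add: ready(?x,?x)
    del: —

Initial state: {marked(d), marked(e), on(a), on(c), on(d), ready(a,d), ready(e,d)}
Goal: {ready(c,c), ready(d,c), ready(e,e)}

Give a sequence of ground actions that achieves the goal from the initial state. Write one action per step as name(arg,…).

1. bind(e)  →  {marked(d), on(a), on(c), on(d), on(e), ready(a,d), ready(e,d), ready(e,e)}
2. step(c,d)  →  {marked(d), on(a), on(c), on(d), on(e), ready(a,d), ready(c,c), ready(e,d), ready(e,e)}
3. swap(c,d)  →  {marked(d), on(a), on(c), on(e), ready(a,d), ready(d,c), ready(d,d), ready(e,d), ready(e,e)}
4. swap(d,c)  →  {marked(d), on(a), on(e), ready(a,d), ready(c,c), ready(c,d), ready(d,c), ready(e,d), ready(e,e)}

bind(e); step(c,d); swap(c,d); swap(d,c)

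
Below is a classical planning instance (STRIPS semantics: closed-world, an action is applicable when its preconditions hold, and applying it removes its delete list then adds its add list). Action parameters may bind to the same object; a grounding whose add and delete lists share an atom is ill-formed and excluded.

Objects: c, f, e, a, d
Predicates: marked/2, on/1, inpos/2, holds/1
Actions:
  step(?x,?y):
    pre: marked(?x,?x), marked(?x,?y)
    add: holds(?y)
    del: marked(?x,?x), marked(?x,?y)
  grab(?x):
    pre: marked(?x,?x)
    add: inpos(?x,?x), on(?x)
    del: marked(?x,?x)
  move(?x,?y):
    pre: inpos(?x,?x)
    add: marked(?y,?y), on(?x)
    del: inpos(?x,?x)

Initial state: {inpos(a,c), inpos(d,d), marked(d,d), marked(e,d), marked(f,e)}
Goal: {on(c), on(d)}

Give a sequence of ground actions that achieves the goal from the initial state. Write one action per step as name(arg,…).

1. move(d,c)  →  {inpos(a,c), marked(c,c), marked(d,d), marked(e,d), marked(f,e), on(d)}
2. grab(c)  →  {inpos(a,c), inpos(c,c), marked(d,d), marked(e,d), marked(f,e), on(c), on(d)}

move(d,c); grab(c)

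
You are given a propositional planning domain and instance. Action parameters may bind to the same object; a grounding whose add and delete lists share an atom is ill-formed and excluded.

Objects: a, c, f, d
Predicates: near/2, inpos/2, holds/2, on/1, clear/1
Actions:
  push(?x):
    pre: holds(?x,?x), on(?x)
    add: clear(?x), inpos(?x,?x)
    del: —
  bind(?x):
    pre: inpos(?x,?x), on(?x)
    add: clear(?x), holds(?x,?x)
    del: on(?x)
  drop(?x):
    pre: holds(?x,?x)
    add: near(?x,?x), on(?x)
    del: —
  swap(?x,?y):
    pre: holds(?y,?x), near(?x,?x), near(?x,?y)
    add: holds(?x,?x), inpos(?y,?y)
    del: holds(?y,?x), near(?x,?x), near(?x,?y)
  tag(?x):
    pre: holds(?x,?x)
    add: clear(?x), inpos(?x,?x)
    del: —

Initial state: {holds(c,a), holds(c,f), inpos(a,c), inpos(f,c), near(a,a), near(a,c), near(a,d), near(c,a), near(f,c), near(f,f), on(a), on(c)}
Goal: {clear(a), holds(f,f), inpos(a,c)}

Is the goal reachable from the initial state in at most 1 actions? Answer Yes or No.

1. swap(a,c)  →  {holds(a,a), holds(c,f), inpos(a,c), inpos(c,c), inpos(f,c), near(a,d), near(c,a), near(f,c), near(f,f), on(a), on(c)}
2. push(a)  →  {clear(a), holds(a,a), holds(c,f), inpos(a,a), inpos(a,c), inpos(c,c), inpos(f,c), near(a,d), near(c,a), near(f,c), near(f,f), on(a), on(c)}
3. swap(f,c)  →  {clear(a), holds(a,a), holds(f,f), inpos(a,a), inpos(a,c), inpos(c,c), inpos(f,c), near(a,d), near(c,a), on(a), on(c)}
optimal plan length = 3; 3 > 1

No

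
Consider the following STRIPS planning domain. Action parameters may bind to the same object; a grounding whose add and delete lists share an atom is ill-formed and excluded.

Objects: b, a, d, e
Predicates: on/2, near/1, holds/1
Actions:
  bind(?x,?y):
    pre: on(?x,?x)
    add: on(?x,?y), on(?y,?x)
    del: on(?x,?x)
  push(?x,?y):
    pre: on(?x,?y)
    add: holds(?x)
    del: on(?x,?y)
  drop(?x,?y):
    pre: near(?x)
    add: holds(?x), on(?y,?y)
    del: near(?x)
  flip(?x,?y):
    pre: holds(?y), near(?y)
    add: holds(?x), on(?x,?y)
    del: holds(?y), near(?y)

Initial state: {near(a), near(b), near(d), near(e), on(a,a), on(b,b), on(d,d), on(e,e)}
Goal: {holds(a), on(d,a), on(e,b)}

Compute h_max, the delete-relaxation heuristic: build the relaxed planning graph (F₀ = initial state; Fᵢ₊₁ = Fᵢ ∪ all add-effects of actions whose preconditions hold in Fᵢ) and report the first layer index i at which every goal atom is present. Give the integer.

1

F0 = init (8 atoms)
F1 = F0 ∪ {holds(a), holds(b), holds(d), holds(e), on(a,b), on(a,d), on(a,e), on(b,a), on(b,d), on(b,e), on(d,a), on(d,b), on(d,e), on(e,a), on(e,b), on(e,d)}  (24 atoms)
goal ⊆ F1  ⇒  h_max = 1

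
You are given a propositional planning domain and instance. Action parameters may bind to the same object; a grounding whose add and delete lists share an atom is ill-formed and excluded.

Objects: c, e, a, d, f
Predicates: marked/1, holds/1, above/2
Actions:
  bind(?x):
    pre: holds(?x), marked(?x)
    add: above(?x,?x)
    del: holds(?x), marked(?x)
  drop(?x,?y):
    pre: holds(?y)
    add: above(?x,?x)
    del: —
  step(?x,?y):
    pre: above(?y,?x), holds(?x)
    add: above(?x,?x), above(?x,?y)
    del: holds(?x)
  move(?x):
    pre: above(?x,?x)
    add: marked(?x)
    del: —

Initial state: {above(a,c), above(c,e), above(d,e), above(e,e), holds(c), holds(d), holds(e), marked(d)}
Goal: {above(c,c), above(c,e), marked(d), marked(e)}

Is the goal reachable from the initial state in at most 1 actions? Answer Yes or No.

1. drop(c,c)  →  {above(a,c), above(c,c), above(c,e), above(d,e), above(e,e), holds(c), holds(d), holds(e), marked(d)}
2. move(e)  →  {above(a,c), above(c,c), above(c,e), above(d,e), above(e,e), holds(c), holds(d), holds(e), marked(d), marked(e)}
optimal plan length = 2; 2 > 1

No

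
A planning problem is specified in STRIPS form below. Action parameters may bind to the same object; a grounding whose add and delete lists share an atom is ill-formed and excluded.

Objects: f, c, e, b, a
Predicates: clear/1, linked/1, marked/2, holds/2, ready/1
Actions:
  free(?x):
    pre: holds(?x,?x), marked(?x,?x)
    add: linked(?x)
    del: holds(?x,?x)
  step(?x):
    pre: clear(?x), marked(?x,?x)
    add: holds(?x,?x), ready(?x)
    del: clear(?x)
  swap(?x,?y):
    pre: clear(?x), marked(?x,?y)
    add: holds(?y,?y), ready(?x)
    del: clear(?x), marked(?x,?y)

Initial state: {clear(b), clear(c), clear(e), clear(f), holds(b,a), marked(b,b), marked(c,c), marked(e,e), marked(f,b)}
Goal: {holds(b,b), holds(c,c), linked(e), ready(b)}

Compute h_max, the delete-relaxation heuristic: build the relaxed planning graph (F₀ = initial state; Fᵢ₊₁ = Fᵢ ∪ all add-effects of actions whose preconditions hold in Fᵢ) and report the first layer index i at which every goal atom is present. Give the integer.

F0 = init (9 atoms)
F1 = F0 ∪ {holds(b,b), holds(c,c), holds(e,e), ready(b), ready(c), ready(e), ready(f)}  (16 atoms)
F2 = F1 ∪ {linked(b), linked(c), linked(e)}  (19 atoms)
goal ⊆ F2  ⇒  h_max = 2

2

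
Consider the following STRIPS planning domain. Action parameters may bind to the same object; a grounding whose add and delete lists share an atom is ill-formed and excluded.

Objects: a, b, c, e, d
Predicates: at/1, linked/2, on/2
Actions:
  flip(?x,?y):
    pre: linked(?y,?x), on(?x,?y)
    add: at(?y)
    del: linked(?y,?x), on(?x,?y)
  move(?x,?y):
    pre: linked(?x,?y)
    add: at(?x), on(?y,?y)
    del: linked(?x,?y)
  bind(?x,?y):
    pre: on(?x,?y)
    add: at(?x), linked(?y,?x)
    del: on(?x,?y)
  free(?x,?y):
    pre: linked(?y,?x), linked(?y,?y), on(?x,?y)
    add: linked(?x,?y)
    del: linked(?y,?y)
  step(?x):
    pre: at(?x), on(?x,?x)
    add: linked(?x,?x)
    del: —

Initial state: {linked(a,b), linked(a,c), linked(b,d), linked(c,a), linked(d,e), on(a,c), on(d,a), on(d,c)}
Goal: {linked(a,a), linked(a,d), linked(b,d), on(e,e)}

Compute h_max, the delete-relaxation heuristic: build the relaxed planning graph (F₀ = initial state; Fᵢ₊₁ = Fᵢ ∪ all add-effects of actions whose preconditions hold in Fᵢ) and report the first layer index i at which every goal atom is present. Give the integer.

2

F0 = init (8 atoms)
F1 = F0 ∪ {at(a), at(b), at(c), at(d), linked(a,d), linked(c,d), on(a,a), on(b,b), on(c,c), on(d,d), on(e,e)}  (19 atoms)
F2 = F1 ∪ {at(e), linked(a,a), linked(b,b), linked(c,c), linked(d,d), linked(e,e)}  (25 atoms)
goal ⊆ F2  ⇒  h_max = 2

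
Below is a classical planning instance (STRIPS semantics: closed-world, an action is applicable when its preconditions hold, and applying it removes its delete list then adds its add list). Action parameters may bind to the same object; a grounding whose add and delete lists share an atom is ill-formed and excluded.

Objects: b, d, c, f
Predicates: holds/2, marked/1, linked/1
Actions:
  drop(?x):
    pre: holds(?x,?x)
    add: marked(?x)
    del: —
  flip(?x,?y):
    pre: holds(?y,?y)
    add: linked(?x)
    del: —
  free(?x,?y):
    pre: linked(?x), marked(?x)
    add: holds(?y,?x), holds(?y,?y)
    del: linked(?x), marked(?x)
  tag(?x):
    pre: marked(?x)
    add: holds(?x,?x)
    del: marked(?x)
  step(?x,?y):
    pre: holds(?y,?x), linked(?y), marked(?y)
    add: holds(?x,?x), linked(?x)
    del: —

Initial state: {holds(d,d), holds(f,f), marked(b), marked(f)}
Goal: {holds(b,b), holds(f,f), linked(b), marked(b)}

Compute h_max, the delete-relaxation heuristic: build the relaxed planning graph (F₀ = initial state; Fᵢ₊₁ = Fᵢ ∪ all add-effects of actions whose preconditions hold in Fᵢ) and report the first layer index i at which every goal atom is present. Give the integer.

1

F0 = init (4 atoms)
F1 = F0 ∪ {holds(b,b), linked(b), linked(c), linked(d), linked(f), marked(d)}  (10 atoms)
goal ⊆ F1  ⇒  h_max = 1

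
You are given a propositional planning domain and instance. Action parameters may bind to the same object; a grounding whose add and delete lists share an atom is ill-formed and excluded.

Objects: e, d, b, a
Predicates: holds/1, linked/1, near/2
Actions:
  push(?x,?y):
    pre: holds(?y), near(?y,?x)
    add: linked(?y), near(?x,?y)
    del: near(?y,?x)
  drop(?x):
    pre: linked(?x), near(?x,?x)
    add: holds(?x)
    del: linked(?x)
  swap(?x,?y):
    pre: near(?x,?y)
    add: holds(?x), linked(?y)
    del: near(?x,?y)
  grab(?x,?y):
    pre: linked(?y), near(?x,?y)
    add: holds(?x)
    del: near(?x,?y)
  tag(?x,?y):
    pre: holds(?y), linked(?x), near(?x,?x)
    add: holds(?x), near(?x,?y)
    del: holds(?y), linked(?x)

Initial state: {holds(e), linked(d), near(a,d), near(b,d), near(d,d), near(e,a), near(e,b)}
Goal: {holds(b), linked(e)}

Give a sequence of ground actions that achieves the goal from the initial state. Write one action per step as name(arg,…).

1. push(b,e)  →  {holds(e), linked(d), linked(e), near(a,d), near(b,d), near(b,e), near(d,d), near(e,a)}
2. swap(b,e)  →  {holds(b), holds(e), linked(d), linked(e), near(a,d), near(b,d), near(d,d), near(e,a)}

push(b,e); swap(b,e)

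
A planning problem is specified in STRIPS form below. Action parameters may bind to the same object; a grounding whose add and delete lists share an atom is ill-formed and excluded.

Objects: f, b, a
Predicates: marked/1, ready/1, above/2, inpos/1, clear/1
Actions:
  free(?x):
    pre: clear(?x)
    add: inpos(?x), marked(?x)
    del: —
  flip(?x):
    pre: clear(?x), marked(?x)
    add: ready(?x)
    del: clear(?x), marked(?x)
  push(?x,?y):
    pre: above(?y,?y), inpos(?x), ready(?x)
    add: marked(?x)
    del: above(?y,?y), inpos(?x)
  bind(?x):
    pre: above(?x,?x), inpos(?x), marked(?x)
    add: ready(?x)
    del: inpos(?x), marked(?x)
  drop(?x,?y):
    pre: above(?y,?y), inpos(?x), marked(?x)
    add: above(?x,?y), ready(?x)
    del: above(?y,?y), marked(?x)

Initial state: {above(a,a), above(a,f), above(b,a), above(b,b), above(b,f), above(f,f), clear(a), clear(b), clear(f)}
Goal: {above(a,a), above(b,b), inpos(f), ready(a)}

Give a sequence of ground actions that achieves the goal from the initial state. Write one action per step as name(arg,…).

free(f); free(a); flip(a)

1. free(f)  →  {above(a,a), above(a,f), above(b,a), above(b,b), above(b,f), above(f,f), clear(a), clear(b), clear(f), inpos(f), marked(f)}
2. free(a)  →  {above(a,a), above(a,f), above(b,a), above(b,b), above(b,f), above(f,f), clear(a), clear(b), clear(f), inpos(a), inpos(f), marked(a), marked(f)}
3. flip(a)  →  {above(a,a), above(a,f), above(b,a), above(b,b), above(b,f), above(f,f), clear(b), clear(f), inpos(a), inpos(f), marked(f), ready(a)}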